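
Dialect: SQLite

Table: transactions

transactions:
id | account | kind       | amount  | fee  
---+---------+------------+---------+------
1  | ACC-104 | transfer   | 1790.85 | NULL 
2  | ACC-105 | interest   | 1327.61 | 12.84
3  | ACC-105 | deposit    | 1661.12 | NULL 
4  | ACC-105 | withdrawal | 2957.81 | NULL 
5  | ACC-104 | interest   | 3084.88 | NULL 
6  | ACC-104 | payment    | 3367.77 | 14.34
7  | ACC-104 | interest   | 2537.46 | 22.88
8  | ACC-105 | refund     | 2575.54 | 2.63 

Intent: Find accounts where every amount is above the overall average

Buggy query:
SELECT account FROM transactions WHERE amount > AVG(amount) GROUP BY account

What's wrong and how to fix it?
Bug: AVG() is an aggregate; it can't sit directly in WHERE

Fix: Compute the overall average in a scalar subquery and compare each group's MIN against it in HAVING

Corrected query:
SELECT account FROM transactions GROUP BY account HAVING MIN(amount) > (SELECT AVG(amount) FROM transactions)

Result:
(no rows)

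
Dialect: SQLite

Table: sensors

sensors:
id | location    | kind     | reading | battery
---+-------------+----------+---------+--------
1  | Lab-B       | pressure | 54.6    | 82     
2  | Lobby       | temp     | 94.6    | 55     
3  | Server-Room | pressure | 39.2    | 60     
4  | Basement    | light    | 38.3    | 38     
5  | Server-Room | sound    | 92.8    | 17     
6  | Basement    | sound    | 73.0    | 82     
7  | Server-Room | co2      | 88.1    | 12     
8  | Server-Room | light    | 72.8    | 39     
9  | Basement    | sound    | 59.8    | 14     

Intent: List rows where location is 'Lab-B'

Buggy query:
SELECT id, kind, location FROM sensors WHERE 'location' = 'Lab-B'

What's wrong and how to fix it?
Bug: 'location' in single quotes is a string literal, not the column; the comparison is literal-vs-literal and never true

Fix: Remove the quotes around the column name (or use double quotes for an identifier)

Corrected query:
SELECT id, kind, location FROM sensors WHERE location = 'Lab-B'

Result:
id | kind     | location
---+----------+---------
1  | pressure | Lab-B   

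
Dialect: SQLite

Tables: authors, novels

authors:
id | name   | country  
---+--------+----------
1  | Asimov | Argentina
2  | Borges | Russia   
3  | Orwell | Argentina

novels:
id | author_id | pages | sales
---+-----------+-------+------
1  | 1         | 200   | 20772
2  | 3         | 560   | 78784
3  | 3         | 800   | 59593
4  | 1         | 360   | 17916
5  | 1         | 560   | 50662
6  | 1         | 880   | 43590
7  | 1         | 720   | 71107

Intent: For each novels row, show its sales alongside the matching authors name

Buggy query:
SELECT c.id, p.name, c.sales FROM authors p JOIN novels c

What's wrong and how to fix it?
Bug: JOIN with no ON clause produces a cartesian product; every novels row pairs with every authors row

Fix: Specify the join condition linking the foreign key to the parent id

Corrected query:
SELECT c.id, p.name, c.sales FROM authors p JOIN novels c ON c.author_id = p.id

Result:
id | name   | sales
---+--------+------
1  | Asimov | 20772
2  | Orwell | 78784
3  | Orwell | 59593
4  | Asimov | 17916
5  | Asimov | 50662
6  | Asimov | 43590
7  | Asimov | 71107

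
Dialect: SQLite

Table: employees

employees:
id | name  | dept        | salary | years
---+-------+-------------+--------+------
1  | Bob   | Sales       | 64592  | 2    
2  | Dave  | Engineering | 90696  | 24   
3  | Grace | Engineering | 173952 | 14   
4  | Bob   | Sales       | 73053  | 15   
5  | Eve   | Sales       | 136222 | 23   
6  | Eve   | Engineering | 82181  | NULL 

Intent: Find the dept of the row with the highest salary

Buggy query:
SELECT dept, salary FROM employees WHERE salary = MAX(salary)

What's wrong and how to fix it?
Bug: MAX(salary) is an aggregate and cannot be used directly in WHERE

Fix: Wrap MAX in a scalar subquery so WHERE compares against a single value

Corrected query:
SELECT dept, salary FROM employees WHERE salary = (SELECT MAX(salary) FROM employees)

Result:
dept        | salary
------------+-------
Engineering | 173952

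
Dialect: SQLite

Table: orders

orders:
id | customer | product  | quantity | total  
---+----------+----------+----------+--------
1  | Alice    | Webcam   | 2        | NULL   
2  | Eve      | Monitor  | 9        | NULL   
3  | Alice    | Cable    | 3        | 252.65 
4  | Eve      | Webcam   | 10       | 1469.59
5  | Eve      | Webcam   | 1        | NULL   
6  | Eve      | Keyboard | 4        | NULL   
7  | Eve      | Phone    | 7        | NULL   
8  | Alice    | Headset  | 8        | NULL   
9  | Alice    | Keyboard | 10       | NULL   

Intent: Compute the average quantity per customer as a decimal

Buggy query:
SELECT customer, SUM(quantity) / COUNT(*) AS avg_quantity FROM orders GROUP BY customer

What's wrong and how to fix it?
Bug: SUM(quantity) and COUNT(*) are both integers; the division truncates the fractional part

Fix: Multiply by 1.0 (or CAST to REAL) to force floating-point division

Corrected query:
SELECT customer, SUM(quantity) * 1.0 / COUNT(*) AS avg_quantity FROM orders GROUP BY customer

Result:
customer | avg_quantity
---------+-------------
Alice    | 5.75        
Eve      | 6.2         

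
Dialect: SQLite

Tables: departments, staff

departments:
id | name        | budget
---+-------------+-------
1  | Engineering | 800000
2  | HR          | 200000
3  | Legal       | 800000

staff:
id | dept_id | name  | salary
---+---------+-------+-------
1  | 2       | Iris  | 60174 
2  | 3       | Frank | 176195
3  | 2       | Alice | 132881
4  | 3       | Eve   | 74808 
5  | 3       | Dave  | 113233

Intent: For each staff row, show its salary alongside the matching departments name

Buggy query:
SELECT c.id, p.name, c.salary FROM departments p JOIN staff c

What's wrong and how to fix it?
Bug: Missing join condition: each staff row is matched to all departments rows instead of just its own

Fix: Specify the join condition linking the foreign key to the parent id

Corrected query:
SELECT c.id, p.name, c.salary FROM departments p JOIN staff c ON c.dept_id = p.id

Result:
id | name  | salary
---+-------+-------
1  | HR    | 60174 
2  | Legal | 176195
3  | HR    | 132881
4  | Legal | 74808 
5  | Legal | 113233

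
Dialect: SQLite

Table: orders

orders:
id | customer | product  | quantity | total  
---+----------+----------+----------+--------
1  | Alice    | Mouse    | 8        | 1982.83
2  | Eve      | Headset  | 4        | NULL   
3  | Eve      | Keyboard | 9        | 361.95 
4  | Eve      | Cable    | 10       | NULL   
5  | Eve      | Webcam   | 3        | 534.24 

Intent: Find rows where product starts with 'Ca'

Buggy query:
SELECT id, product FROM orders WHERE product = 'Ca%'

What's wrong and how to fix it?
Bug: '=' compares the literal string including the % character; pattern matching needs LIKE

Fix: Replace '=' with LIKE so 'Ca%' is treated as a pattern

Corrected query:
SELECT id, product FROM orders WHERE product LIKE 'Ca%'

Result:
id | product
---+--------
4  | Cable  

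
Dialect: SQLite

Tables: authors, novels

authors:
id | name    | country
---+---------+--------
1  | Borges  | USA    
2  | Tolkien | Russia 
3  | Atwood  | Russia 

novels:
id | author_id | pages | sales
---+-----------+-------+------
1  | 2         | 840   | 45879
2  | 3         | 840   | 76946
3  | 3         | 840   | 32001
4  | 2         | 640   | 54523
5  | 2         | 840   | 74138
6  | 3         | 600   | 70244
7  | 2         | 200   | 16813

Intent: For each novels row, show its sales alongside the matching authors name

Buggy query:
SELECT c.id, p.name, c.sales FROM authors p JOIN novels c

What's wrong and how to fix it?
Bug: JOIN with no ON clause produces a cartesian product; every novels row pairs with every authors row

Fix: Specify the join condition linking the foreign key to the parent id

Corrected query:
SELECT c.id, p.name, c.sales FROM authors p JOIN novels c ON c.author_id = p.id

Result:
id | name    | sales
---+---------+------
1  | Tolkien | 45879
2  | Atwood  | 76946
3  | Atwood  | 32001
4  | Tolkien | 54523
5  | Tolkien | 74138
6  | Atwood  | 70244
7  | Tolkien | 16813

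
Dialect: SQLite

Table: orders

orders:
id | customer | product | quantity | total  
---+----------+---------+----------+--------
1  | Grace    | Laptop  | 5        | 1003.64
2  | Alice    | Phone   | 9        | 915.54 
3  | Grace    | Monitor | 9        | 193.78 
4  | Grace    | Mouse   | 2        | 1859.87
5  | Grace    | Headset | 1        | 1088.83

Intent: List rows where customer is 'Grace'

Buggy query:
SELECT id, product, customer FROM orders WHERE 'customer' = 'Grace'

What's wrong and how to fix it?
Bug: Single quotes denote string literals in SQL; the column name is being compared as a constant string

Fix: Remove the quotes around the column name (or use double quotes for an identifier)

Corrected query:
SELECT id, product, customer FROM orders WHERE customer = 'Grace'

Result:
id | product | customer
---+---------+---------
1  | Laptop  | Grace   
3  | Monitor | Grace   
4  | Mouse   | Grace   
5  | Headset | Grace   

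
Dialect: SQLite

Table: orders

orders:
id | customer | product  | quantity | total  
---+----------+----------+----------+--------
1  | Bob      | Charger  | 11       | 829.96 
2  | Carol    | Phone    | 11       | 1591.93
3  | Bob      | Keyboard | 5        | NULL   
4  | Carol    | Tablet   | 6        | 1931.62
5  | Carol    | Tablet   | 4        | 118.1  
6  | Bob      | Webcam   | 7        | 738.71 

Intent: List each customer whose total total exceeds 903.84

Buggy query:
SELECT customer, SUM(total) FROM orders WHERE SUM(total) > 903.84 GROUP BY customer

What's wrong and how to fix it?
Bug: WHERE runs before GROUP BY, so aggregates aren't available there

Fix: Move the aggregate condition to a HAVING clause

Corrected query:
SELECT customer, SUM(total) FROM orders GROUP BY customer HAVING SUM(total) > 903.84

Result:
customer | SUM(total)
---------+-----------
Bob      | 1568.67   
Carol    | 3641.65   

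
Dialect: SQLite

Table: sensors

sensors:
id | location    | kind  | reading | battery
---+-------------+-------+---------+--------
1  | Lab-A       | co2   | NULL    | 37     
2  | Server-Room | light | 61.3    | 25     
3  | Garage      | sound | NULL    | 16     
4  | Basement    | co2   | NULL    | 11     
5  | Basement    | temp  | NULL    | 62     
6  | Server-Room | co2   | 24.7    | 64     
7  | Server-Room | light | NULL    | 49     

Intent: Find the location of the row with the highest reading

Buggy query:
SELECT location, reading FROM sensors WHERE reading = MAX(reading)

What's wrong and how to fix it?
Bug: WHERE is evaluated per row; an aggregate over the whole table isn't defined there

Fix: Use a subquery: WHERE reading = (SELECT MAX(reading) FROM sensors)

Corrected query:
SELECT location, reading FROM sensors WHERE reading = (SELECT MAX(reading) FROM sensors)

Result:
location    | reading
------------+--------
Server-Room | 61.3   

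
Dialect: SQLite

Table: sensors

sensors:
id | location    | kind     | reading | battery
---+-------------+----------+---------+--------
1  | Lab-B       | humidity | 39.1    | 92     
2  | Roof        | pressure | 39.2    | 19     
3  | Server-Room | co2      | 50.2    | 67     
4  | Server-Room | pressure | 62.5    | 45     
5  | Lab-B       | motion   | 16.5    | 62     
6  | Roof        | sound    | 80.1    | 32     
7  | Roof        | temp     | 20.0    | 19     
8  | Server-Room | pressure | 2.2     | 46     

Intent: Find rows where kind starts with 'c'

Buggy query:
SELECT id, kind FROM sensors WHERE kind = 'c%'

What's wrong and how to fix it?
Bug: Wildcards only work with LIKE; '=' treats '%' as a literal character

Fix: Replace '=' with LIKE so 'c%' is treated as a pattern

Corrected query:
SELECT id, kind FROM sensors WHERE kind LIKE 'c%'

Result:
id | kind
---+-----
3  | co2 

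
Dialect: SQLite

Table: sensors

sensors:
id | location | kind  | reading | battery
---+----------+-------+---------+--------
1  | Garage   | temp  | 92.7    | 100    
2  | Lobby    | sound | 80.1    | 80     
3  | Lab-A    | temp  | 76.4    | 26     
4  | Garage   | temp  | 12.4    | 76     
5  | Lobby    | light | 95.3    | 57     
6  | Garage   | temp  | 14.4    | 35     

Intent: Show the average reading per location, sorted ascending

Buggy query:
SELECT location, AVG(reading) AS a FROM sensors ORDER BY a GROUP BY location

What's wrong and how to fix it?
Bug: ORDER BY appears before GROUP BY; SQL clause order requires GROUP BY first

Fix: Reorder: SELECT … FROM … GROUP BY … ORDER BY …

Corrected query:
SELECT location, AVG(reading) AS a FROM sensors GROUP BY location ORDER BY a

Result:
location | a        
---------+----------
Garage   | 39.833333
Lab-A    | 76.4     
Lobby    | 87.7     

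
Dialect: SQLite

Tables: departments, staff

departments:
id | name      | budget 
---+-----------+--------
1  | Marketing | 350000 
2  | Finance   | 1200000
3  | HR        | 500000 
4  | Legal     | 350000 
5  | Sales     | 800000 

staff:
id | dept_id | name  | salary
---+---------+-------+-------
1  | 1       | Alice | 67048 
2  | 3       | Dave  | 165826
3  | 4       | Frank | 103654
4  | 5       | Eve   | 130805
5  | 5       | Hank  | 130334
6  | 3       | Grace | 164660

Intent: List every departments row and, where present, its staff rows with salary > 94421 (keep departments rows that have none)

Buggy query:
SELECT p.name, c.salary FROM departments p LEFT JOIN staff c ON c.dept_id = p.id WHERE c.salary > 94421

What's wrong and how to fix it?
Bug: A WHERE condition on the right-hand table after LEFT JOIN drops unmatched parents

Fix: Move the right-table condition into the ON clause so unmatched parents are kept

Corrected query:
SELECT p.name, c.salary FROM departments p LEFT JOIN staff c ON c.dept_id = p.id AND c.salary > 94421

Result:
name      | salary
----------+-------
Marketing | NULL  
Finance   | NULL  
HR        | 164660
HR        | 165826
Legal     | 103654
Sales     | 130334
Sales     | 130805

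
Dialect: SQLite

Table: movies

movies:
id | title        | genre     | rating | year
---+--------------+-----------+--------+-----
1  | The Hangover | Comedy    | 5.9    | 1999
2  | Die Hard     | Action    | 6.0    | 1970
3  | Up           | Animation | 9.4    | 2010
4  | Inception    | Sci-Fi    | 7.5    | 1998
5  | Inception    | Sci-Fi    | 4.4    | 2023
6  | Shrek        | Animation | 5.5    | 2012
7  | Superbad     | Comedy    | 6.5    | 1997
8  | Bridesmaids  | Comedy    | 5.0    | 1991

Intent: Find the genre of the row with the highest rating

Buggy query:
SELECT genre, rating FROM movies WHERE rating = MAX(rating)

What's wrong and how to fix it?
Bug: MAX(rating) is an aggregate and cannot be used directly in WHERE

Fix: Wrap MAX in a scalar subquery so WHERE compares against a single value

Corrected query:
SELECT genre, rating FROM movies WHERE rating = (SELECT MAX(rating) FROM movies)

Result:
genre     | rating
----------+-------
Animation | 9.4   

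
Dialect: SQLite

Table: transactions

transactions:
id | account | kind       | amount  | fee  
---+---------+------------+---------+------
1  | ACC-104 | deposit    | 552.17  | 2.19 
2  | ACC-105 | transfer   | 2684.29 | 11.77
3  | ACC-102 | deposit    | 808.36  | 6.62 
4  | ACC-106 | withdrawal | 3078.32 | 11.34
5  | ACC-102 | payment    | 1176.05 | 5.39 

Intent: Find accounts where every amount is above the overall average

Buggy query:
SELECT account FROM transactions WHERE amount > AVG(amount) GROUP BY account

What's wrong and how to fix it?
Bug: WHERE evaluates per row before aggregation, so AVG() is unavailable

Fix: Compute the overall average in a scalar subquery and compare each group's MIN against it in HAVING

Corrected query:
SELECT account FROM transactions GROUP BY account HAVING MIN(amount) > (SELECT AVG(amount) FROM transactions)

Result:
account
-------
ACC-105
ACC-106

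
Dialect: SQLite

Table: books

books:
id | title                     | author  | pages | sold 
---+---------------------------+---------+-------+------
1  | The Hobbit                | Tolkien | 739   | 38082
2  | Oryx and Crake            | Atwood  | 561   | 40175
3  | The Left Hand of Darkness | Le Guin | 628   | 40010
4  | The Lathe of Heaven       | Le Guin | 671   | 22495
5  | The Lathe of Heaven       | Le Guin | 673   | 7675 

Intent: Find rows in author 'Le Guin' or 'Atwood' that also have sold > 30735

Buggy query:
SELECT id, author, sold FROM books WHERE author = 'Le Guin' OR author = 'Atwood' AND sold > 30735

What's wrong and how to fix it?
Bug: Without parentheses, AND is evaluated before OR, so the sold filter only applies to the 'Atwood' branch

Fix: Group the OR with parentheses (or use IN), then AND the threshold

Corrected query:
SELECT id, author, sold FROM books WHERE (author = 'Le Guin' OR author = 'Atwood') AND sold > 30735

Result:
id | author  | sold 
---+---------+------
2  | Atwood  | 40175
3  | Le Guin | 40010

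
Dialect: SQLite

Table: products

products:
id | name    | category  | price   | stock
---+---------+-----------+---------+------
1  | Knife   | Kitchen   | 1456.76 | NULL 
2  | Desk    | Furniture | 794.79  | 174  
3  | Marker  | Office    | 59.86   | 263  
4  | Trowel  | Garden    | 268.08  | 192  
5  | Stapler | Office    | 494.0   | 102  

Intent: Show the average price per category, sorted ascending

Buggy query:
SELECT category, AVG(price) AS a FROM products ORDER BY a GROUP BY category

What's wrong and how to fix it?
Bug: GROUP BY must precede ORDER BY

Fix: Move ORDER BY to the end, after GROUP BY

Corrected query:
SELECT category, AVG(price) AS a FROM products GROUP BY category ORDER BY a

Result:
category  | a      
----------+--------
Garden    | 268.08 
Office    | 276.93 
Furniture | 794.79 
Kitchen   | 1456.76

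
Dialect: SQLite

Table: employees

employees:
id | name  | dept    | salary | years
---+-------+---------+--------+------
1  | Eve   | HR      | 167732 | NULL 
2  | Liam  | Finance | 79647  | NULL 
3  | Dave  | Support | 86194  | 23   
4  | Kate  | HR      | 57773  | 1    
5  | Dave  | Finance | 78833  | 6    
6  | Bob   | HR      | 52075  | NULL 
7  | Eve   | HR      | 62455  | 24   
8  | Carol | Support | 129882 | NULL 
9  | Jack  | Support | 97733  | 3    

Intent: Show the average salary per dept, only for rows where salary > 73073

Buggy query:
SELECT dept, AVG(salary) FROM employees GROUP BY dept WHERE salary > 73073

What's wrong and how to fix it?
Bug: WHERE cannot follow GROUP BY

Fix: Move the WHERE clause before GROUP BY

Corrected query:
SELECT dept, AVG(salary) FROM employees WHERE salary > 73073 GROUP BY dept

Result:
dept    | AVG(salary)
--------+------------
Finance | 79240      
HR      | 167732     
Support | 104603     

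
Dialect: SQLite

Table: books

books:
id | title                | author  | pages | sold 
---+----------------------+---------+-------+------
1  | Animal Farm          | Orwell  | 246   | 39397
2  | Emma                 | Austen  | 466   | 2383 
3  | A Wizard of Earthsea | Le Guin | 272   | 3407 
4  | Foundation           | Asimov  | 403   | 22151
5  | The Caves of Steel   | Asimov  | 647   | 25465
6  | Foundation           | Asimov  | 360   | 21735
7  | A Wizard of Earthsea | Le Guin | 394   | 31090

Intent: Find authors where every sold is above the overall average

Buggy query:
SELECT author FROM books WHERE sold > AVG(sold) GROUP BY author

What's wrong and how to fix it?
Bug: AVG() is an aggregate; it can't sit directly in WHERE

Fix: Use a subquery for AVG and a HAVING MIN(...) filter so the condition holds for every row in the group

Corrected query:
SELECT author FROM books GROUP BY author HAVING MIN(sold) > (SELECT AVG(sold) FROM books)

Result:
author
------
Asimov
Orwell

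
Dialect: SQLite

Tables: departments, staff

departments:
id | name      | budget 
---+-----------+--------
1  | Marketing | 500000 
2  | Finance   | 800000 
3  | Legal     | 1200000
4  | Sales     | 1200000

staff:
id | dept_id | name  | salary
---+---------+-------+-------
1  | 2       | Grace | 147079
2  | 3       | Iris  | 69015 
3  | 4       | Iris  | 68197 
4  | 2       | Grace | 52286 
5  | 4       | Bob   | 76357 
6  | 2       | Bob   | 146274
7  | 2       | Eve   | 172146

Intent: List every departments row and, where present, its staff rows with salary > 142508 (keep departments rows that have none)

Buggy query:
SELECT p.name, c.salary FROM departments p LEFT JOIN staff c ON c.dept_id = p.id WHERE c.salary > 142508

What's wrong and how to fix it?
Bug: A WHERE condition on the right-hand table after LEFT JOIN drops unmatched parents

Fix: Move the right-table condition into the ON clause so unmatched parents are kept

Corrected query:
SELECT p.name, c.salary FROM departments p LEFT JOIN staff c ON c.dept_id = p.id AND c.salary > 142508

Result:
name      | salary
----------+-------
Marketing | NULL  
Finance   | 146274
Finance   | 147079
Finance   | 172146
Legal     | NULL  
Sales     | NULL  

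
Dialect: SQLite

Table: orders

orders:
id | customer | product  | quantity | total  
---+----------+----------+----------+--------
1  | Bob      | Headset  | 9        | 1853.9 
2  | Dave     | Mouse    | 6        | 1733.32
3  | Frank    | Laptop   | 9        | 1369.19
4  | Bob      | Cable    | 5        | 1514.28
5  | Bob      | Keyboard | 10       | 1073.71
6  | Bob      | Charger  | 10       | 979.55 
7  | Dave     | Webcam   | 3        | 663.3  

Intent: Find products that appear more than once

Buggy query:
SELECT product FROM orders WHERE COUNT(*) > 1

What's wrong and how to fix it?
Bug: WHERE can't reference COUNT(*); aggregates are computed after WHERE

Fix: Group first, then use HAVING for the count condition

Corrected query:
SELECT product FROM orders GROUP BY product HAVING COUNT(*) > 1

Result:
(no rows)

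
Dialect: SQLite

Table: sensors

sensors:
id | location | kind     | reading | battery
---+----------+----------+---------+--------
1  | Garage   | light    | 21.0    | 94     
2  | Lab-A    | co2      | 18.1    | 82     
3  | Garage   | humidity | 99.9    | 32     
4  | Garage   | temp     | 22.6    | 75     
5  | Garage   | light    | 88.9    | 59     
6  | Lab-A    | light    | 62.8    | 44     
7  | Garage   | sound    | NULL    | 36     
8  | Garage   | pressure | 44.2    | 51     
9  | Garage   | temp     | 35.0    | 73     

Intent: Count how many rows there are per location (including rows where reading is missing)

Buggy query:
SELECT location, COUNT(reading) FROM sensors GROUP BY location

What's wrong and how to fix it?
Bug: COUNT(column) counts non-NULL values only; rows with NULL reading aren't counted

Fix: Use COUNT(*) to count all rows regardless of NULL

Corrected query:
SELECT location, COUNT(*) FROM sensors GROUP BY location

Result:
location | COUNT(*)
---------+---------
Garage   | 7       
Lab-A    | 2       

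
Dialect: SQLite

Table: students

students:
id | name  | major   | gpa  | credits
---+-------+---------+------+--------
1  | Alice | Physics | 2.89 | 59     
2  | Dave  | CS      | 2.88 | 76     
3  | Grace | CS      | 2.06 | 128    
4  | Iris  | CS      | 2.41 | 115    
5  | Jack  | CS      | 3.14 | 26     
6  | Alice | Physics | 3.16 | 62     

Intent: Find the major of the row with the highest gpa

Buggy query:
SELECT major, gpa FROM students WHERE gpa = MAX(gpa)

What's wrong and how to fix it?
Bug: MAX(gpa) is an aggregate and cannot be used directly in WHERE

Fix: Use a subquery: WHERE gpa = (SELECT MAX(gpa) FROM students)

Corrected query:
SELECT major, gpa FROM students WHERE gpa = (SELECT MAX(gpa) FROM students)

Result:
major   | gpa 
--------+-----
Physics | 3.16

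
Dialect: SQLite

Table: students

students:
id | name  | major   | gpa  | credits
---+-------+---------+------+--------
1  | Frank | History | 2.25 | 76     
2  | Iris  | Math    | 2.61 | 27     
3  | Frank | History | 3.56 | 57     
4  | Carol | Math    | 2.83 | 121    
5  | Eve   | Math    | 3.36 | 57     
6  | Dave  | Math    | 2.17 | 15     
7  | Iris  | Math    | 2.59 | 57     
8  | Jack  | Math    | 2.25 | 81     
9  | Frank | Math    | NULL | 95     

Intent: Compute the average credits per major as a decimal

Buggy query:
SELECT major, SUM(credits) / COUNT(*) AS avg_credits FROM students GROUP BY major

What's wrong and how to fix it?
Bug: SUM(credits) and COUNT(*) are both integers; the division truncates the fractional part

Fix: Cast one side to REAL so the division keeps the fractional part

Corrected query:
SELECT major, SUM(credits) * 1.0 / COUNT(*) AS avg_credits FROM students GROUP BY major

Result:
major   | avg_credits
--------+------------
History | 66.5       
Math    | 64.714286  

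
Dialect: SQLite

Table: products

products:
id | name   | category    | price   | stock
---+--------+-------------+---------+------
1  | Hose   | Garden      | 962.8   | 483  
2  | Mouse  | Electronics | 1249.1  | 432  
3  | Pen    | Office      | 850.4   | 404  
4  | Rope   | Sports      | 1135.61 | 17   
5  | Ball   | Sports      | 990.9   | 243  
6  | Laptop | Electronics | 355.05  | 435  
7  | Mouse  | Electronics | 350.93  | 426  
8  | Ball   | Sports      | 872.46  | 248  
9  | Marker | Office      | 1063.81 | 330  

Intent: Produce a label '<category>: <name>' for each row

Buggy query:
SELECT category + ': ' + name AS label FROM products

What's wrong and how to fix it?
Bug: SQLite uses || for string concatenation; + coerces text to numbers (yielding 0)

Fix: Replace + with || to concatenate text

Corrected query:
SELECT category || ': ' || name AS label FROM products

Result:
label              
-------------------
Garden: Hose       
Electronics: Mouse 
Office: Pen        
Sports: Rope       
Sports: Ball       
Electronics: Laptop
Electronics: Mouse 
Sports: Ball       
Office: Marker     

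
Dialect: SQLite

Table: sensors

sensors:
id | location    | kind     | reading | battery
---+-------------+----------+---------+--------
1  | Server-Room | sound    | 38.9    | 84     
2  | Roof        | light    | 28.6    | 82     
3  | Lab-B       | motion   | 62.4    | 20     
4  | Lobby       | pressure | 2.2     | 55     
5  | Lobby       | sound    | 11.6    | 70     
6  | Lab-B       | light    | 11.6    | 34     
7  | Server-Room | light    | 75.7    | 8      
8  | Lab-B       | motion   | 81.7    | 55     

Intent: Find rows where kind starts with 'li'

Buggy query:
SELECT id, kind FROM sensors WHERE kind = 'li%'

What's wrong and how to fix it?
Bug: '=' compares the literal string including the % character; pattern matching needs LIKE

Fix: Use LIKE for wildcard pattern matching

Corrected query:
SELECT id, kind FROM sensors WHERE kind LIKE 'li%'

Result:
id | kind 
---+------
2  | light
6  | light
7  | light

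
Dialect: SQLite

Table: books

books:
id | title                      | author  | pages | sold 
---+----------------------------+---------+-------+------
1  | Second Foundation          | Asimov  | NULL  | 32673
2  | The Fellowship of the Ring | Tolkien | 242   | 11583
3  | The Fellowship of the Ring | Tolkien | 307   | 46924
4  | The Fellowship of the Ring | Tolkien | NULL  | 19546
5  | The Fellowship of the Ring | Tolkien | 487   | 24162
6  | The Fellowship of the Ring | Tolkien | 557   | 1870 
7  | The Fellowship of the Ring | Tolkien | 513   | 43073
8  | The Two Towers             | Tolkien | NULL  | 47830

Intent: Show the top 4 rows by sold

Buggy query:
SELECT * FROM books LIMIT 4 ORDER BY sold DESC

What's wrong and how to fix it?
Bug: LIMIT must come after ORDER BY

Fix: Sort with ORDER BY, then apply LIMIT

Corrected query:
SELECT * FROM books ORDER BY sold DESC LIMIT 4

Result:
id | title                      | author  | pages | sold 
---+----------------------------+---------+-------+------
8  | The Two Towers             | Tolkien | NULL  | 47830
3  | The Fellowship of the Ring | Tolkien | 307   | 46924
7  | The Fellowship of the Ring | Tolkien | 513   | 43073
1  | Second Foundation          | Asimov  | NULL  | 32673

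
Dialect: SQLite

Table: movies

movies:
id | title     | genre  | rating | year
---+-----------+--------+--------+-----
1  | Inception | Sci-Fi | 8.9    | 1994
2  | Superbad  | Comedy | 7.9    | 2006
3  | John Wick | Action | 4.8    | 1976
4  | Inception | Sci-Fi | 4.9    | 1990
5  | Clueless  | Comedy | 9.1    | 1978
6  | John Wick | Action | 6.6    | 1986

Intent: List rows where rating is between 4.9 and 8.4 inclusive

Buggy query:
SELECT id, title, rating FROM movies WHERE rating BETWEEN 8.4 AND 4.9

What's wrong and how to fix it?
Bug: BETWEEN expects the lower bound first; with 8.4 AND 4.9 the range is empty

Fix: Write BETWEEN 4.9 AND 8.4

Corrected query:
SELECT id, title, rating FROM movies WHERE rating BETWEEN 4.9 AND 8.4

Result:
id | title     | rating
---+-----------+-------
2  | Superbad  | 7.9   
4  | Inception | 4.9   
6  | John Wick | 6.6   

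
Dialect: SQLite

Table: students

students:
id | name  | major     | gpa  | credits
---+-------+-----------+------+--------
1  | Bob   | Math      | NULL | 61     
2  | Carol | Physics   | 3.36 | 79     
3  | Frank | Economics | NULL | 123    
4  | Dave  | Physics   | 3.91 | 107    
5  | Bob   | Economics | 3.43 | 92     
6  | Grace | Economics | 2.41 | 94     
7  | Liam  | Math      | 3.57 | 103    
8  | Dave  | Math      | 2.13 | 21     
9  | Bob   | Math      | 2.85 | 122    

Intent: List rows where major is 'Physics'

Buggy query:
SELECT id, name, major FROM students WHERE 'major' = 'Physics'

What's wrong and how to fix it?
Bug: 'major' in single quotes is a string literal, not the column; the comparison is literal-vs-literal and never true

Fix: Reference the column as major without single quotes

Corrected query:
SELECT id, name, major FROM students WHERE major = 'Physics'

Result:
id | name  | major  
---+-------+--------
2  | Carol | Physics
4  | Dave  | Physics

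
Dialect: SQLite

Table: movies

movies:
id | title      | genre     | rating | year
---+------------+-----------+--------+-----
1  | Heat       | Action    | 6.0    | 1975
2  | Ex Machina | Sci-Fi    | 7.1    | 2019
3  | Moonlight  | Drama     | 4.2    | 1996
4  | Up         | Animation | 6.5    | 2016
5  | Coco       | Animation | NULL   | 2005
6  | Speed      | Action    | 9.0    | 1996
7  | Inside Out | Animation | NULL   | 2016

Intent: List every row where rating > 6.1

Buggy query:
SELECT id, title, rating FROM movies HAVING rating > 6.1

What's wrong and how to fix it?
Bug: This is a non-aggregate query (no GROUP BY, no aggregates), so in SQLite the HAVING clause is invalid here; a row-level condition belongs in WHERE

Fix: Replace HAVING with WHERE since the condition applies to individual rows

Corrected query:
SELECT id, title, rating FROM movies WHERE rating > 6.1

Result:
id | title      | rating
---+------------+-------
2  | Ex Machina | 7.1   
4  | Up         | 6.5   
6  | Speed      | 9     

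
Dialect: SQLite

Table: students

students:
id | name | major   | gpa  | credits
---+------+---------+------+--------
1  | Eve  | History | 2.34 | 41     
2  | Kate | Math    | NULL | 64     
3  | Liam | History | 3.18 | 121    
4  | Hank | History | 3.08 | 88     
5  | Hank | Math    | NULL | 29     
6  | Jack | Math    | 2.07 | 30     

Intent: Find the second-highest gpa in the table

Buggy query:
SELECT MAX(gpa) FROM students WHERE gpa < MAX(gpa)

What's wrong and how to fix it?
Bug: The inner MAX is an aggregate inside WHERE, which is not allowed

Fix: Put the inner MAX in a scalar subquery

Corrected query:
SELECT MAX(gpa) FROM students WHERE gpa < (SELECT MAX(gpa) FROM students)

Result:
MAX(gpa)
--------
3.08    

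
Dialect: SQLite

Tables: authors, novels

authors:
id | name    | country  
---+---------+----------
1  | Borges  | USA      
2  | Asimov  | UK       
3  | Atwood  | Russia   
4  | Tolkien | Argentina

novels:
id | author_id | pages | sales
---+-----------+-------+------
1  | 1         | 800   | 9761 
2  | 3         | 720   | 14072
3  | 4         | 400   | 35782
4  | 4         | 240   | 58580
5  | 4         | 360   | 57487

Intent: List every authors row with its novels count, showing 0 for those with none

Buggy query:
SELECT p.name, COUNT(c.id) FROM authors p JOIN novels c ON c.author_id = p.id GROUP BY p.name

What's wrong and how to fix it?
Bug: INNER JOIN drops authors rows that have no matching novels rows

Fix: Switch to LEFT JOIN to retain unmatched parent rows

Corrected query:
SELECT p.name, COUNT(c.id) FROM authors p LEFT JOIN novels c ON c.author_id = p.id GROUP BY p.name

Result:
name    | COUNT(c.id)
--------+------------
Asimov  | 0          
Atwood  | 1          
Borges  | 1          
Tolkien | 3          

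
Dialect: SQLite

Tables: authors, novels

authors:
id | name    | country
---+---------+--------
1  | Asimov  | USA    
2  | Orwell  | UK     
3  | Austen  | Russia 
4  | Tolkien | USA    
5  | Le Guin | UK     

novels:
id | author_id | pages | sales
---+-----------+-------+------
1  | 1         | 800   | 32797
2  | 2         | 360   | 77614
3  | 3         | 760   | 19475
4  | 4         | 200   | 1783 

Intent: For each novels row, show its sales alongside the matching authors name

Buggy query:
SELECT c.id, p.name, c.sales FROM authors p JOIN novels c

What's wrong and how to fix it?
Bug: JOIN with no ON clause produces a cartesian product; every novels row pairs with every authors row

Fix: Add ON c.author_id = p.id to the JOIN

Corrected query:
SELECT c.id, p.name, c.sales FROM authors p JOIN novels c ON c.author_id = p.id

Result:
id | name    | sales
---+---------+------
1  | Asimov  | 32797
2  | Orwell  | 77614
3  | Austen  | 19475
4  | Tolkien | 1783 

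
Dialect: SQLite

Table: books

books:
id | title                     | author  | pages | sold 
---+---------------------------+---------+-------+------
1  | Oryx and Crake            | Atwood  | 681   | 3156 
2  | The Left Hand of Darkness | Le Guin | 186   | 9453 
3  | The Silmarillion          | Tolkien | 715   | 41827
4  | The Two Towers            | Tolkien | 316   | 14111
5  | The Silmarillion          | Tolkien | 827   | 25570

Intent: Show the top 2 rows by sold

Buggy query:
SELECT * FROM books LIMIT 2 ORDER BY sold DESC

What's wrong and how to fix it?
Bug: ORDER BY cannot follow LIMIT; LIMIT is the final clause

Fix: Swap the clauses: ORDER BY first, then LIMIT

Corrected query:
SELECT * FROM books ORDER BY sold DESC LIMIT 2

Result:
id | title            | author  | pages | sold 
---+------------------+---------+-------+------
3  | The Silmarillion | Tolkien | 715   | 41827
5  | The Silmarillion | Tolkien | 827   | 25570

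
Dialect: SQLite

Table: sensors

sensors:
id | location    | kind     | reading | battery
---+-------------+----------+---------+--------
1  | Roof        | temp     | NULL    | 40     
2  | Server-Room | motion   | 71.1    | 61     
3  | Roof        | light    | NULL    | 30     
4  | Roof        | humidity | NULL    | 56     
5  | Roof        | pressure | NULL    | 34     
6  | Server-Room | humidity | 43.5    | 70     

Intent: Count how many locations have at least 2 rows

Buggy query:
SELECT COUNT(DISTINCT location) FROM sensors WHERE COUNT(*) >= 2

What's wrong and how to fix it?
Bug: COUNT(*) cannot appear in WHERE; the per-group count doesn't exist yet

Fix: Group first with HAVING COUNT(*) >= 2, then COUNT the resulting groups

Corrected query:
SELECT COUNT(*) FROM (SELECT location FROM sensors GROUP BY location HAVING COUNT(*) >= 2)

Result:
COUNT(*)
--------
2       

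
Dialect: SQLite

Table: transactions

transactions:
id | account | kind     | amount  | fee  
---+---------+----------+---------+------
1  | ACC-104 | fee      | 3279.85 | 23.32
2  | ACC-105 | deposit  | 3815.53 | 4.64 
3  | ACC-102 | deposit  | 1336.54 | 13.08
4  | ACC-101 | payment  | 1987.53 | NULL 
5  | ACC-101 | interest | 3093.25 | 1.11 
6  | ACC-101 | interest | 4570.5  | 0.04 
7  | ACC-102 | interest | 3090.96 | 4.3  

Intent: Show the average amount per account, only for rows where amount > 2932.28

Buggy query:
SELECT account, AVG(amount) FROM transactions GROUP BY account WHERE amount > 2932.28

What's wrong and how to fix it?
Bug: WHERE cannot follow GROUP BY

Fix: Move the WHERE clause before GROUP BY

Corrected query:
SELECT account, AVG(amount) FROM transactions WHERE amount > 2932.28 GROUP BY account

Result:
account | AVG(amount)
--------+------------
ACC-101 | 3831.875   
ACC-102 | 3090.96    
ACC-104 | 3279.85    
ACC-105 | 3815.53    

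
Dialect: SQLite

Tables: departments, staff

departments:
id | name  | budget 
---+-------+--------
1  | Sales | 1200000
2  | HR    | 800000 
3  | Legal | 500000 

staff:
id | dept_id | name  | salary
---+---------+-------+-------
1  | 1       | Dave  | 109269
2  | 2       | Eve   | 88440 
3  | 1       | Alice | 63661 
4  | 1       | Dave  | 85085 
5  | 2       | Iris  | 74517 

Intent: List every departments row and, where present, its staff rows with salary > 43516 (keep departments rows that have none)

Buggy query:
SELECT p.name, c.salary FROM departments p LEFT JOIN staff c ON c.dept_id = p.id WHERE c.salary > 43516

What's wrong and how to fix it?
Bug: A WHERE condition on the right-hand table after LEFT JOIN drops unmatched parents

Fix: Move the right-table condition into the ON clause so unmatched parents are kept

Corrected query:
SELECT p.name, c.salary FROM departments p LEFT JOIN staff c ON c.dept_id = p.id AND c.salary > 43516

Result:
name  | salary
------+-------
Sales | 63661 
Sales | 85085 
Sales | 109269
HR    | 74517 
HR    | 88440 
Legal | NULL  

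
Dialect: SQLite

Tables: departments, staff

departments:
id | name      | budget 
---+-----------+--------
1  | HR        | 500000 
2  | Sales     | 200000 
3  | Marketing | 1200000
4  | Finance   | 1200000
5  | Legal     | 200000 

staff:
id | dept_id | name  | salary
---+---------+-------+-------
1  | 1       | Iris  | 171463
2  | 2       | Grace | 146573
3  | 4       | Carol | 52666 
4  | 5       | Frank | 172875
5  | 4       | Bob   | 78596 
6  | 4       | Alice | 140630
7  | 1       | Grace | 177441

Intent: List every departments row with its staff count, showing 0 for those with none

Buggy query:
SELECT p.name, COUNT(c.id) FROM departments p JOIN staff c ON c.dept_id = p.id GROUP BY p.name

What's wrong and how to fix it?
Bug: An inner join excludes parents with zero children

Fix: Switch to LEFT JOIN to retain unmatched parent rows

Corrected query:
SELECT p.name, COUNT(c.id) FROM departments p LEFT JOIN staff c ON c.dept_id = p.id GROUP BY p.name

Result:
name      | COUNT(c.id)
----------+------------
Finance   | 3          
HR        | 2          
Legal     | 1          
Marketing | 0          
Sales     | 1          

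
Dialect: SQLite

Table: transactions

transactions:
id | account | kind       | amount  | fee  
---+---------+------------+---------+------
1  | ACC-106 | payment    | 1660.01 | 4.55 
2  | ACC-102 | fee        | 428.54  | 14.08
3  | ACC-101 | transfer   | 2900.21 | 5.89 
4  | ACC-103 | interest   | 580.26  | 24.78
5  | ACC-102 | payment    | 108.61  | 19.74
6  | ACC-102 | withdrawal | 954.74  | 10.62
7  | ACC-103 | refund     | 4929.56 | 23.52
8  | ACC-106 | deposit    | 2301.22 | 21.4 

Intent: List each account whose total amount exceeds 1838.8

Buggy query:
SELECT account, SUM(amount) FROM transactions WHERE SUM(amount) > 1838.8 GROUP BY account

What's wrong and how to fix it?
Bug: SUM(amount) is an aggregate, but WHERE filters rows before aggregation

Fix: Move the aggregate condition to a HAVING clause

Corrected query:
SELECT account, SUM(amount) FROM transactions GROUP BY account HAVING SUM(amount) > 1838.8

Result:
account | SUM(amount)
--------+------------
ACC-101 | 2900.21    
ACC-103 | 5509.82    
ACC-106 | 3961.23    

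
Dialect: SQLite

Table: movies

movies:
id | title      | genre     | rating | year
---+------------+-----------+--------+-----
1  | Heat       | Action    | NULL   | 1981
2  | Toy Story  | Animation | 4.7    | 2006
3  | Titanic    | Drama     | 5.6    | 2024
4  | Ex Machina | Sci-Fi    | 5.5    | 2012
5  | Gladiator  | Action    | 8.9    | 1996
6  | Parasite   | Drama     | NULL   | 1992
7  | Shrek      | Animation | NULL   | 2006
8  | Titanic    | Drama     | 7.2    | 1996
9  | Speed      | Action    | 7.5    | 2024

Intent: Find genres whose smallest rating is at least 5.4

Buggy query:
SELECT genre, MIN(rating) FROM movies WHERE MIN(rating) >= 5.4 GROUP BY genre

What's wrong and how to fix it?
Bug: MIN() in WHERE is a misuse of aggregate

Fix: Use HAVING for the per-group MIN condition

Corrected query:
SELECT genre, MIN(rating) FROM movies GROUP BY genre HAVING MIN(rating) >= 5.4

Result:
genre  | MIN(rating)
-------+------------
Action | 7.5        
Drama  | 5.6        
Sci-Fi | 5.5        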